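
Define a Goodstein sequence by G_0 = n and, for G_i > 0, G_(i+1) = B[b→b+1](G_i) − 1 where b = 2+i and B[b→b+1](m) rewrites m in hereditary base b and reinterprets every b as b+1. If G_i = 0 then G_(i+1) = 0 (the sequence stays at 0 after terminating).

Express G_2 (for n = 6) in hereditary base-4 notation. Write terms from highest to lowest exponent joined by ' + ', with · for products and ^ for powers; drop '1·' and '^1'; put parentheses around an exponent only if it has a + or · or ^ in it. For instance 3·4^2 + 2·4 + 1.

4^4 + 1

G_0 = 6. HB_2(6) = 2^2 + 2. Bump = 30. G_1 = 29.
G_1 = 29. HB_3(29) = 3^3 + 2. Bump = 258. G_2 = 257.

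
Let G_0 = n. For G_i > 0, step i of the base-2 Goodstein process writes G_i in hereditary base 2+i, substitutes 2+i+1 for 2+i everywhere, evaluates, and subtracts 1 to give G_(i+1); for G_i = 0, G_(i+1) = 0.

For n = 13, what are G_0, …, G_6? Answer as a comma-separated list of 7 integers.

(0) 13|_2 = 2^(2 + 1) + 2^2 + 1 ↦ 3^(3 + 1) + 3^3 + 1|_3 = 109 ⇒ 108
(1) 108|_3 = 3^(3 + 1) + 3^3 ↦ 4^(4 + 1) + 4^4|_4 = 1280 ⇒ 1279
(2) 1279|_4 = 4^(4 + 1) + 3·4^3 + 3·4^2 + 3·4 + 3 ↦ 5^(5 + 1) + 3·5^3 + 3·5^2 + 3·5 + 3|_5 = 16093 ⇒ 16092
(3) 16092|_5 = 5^(5 + 1) + 3·5^3 + 3·5^2 + 3·5 + 2 ↦ 6^(6 + 1) + 3·6^3 + 3·6^2 + 3·6 + 2|_6 = 280712 ⇒ 280711
(4) 280711|_6 = 6^(6 + 1) + 3·6^3 + 3·6^2 + 3·6 + 1 ↦ 7^(7 + 1) + 3·7^3 + 3·7^2 + 3·7 + 1|_7 = 5765999 ⇒ 5765998
(5) 5765998|_7 = 7^(7 + 1) + 3·7^3 + 3·7^2 + 3·7 ↦ 8^(8 + 1) + 3·8^3 + 3·8^2 + 3·8|_8 = 134219480 ⇒ 134219479

13, 108, 1279, 16092, 280711, 5765998, 134219479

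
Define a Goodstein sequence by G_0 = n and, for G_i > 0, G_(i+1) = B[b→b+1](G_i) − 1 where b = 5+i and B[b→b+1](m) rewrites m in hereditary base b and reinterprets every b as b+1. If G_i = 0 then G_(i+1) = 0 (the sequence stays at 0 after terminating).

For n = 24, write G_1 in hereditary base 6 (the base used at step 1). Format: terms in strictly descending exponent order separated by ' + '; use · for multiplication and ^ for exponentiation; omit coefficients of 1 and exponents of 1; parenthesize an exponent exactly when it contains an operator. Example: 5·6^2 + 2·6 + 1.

4·6 + 3

G_0=24  [base 5] 4·5 + 4  →[5↦6]→  4·6 + 4 = 28  −1 ⇒ G_1=27
G_1=27  [base 6] 4·6 + 3  →[6↦7]→  4·7 + 3 = 31  −1 ⇒ G_2=30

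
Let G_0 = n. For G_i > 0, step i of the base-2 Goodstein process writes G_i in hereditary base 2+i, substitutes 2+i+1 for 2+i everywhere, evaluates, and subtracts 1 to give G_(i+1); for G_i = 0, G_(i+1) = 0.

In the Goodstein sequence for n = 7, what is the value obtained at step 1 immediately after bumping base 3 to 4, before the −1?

step 0: 7 = 2^2 + 2 + 1; sub 3 for 2: 3^3 + 3 + 1; = 31; G_1 = 31−1 = 30
step 1: 30 = 3^3 + 3; sub 4 for 3: 4^4 + 4; = 260; G_2 = 260−1 = 259

260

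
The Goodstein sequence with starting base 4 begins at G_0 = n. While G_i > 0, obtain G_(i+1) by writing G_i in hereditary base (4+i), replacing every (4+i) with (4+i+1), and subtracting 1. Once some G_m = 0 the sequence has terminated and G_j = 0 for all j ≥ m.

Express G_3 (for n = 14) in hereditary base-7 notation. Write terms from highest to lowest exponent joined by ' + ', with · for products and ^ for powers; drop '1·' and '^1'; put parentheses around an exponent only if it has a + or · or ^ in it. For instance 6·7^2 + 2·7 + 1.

i=0: 14 = 3·4 + 2 (b=4); 4→5: 3·5 + 2 = 17; 17−1 = 16
i=1: 16 = 3·5 + 1 (b=5); 5→6: 3·6 + 1 = 19; 19−1 = 18
i=2: 18 = 3·6 (b=6); 6→7: 3·7 = 21; 21−1 = 20
i=3: 20 = 2·7 + 6 (b=7); 7→8: 2·8 + 6 = 22; 22−1 = 21

2·7 + 6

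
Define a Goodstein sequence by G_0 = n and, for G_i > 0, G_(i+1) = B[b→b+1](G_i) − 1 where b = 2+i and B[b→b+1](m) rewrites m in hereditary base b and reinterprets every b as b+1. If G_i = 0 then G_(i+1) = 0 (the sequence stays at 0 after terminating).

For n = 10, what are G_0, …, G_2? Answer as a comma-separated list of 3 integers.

10, 83, 1025

G_0 = 10. HB_2(10) = 2^(2 + 1) + 2. Bump = 84. G_1 = 83.
G_1 = 83. HB_3(83) = 3^(3 + 1) + 2. Bump = 1026. G_2 = 1025.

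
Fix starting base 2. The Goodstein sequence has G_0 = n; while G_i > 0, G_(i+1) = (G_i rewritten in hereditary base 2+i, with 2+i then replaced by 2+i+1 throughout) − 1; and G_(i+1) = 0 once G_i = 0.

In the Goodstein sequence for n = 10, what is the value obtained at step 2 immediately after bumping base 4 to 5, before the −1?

i=0: 10 = 2^(2 + 1) + 2 (b=2); 2→3: 3^(3 + 1) + 3 = 84; 84−1 = 83
i=1: 83 = 3^(3 + 1) + 2 (b=3); 3→4: 4^(4 + 1) + 2 = 1026; 1026−1 = 1025

15626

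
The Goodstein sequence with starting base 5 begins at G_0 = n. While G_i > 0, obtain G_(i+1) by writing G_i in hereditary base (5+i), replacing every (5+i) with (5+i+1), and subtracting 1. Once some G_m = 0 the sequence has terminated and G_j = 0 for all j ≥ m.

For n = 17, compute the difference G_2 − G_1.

2

17 —HB5→ 3·5 + 2 —bump→ 3·6 + 2 = 20 —(−1)→ 19
19 —HB6→ 3·6 + 1 —bump→ 3·7 + 1 = 22 —(−1)→ 21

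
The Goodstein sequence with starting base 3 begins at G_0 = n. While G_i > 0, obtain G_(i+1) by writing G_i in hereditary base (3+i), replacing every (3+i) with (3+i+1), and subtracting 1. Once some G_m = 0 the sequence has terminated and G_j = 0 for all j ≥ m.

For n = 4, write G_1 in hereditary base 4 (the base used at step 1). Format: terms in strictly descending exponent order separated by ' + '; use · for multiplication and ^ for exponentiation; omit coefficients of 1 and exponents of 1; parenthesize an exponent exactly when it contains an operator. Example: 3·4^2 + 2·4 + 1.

4

[0] 4 ≡ 3 + 1 (base 3). Lift 4: 5. −1: 4.
[1] 4 ≡ 4 (base 4). Lift 5: 5. −1: 4.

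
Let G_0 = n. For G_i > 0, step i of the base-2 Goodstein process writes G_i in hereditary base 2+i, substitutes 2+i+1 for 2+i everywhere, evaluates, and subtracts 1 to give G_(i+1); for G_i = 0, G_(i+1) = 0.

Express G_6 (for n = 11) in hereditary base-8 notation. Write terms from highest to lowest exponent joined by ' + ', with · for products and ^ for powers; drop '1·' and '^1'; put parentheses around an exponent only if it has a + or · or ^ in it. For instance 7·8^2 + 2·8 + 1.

i=0: 11 = 2^(2 + 1) + 2 + 1 (b=2); 2→3: 3^(3 + 1) + 3 + 1 = 85; 85−1 = 84
i=1: 84 = 3^(3 + 1) + 3 (b=3); 3→4: 4^(4 + 1) + 4 = 1028; 1028−1 = 1027
i=2: 1027 = 4^(4 + 1) + 3 (b=4); 4→5: 5^(5 + 1) + 3 = 15628; 15628−1 = 15627
i=3: 15627 = 5^(5 + 1) + 2 (b=5); 5→6: 6^(6 + 1) + 2 = 279938; 279938−1 = 279937
i=4: 279937 = 6^(6 + 1) + 1 (b=6); 6→7: 7^(7 + 1) + 1 = 5764802; 5764802−1 = 5764801
i=5: 5764801 = 7^(7 + 1) (b=7); 7→8: 8^(8 + 1) = 134217728; 134217728−1 = 134217727

7·8^8 + 7·8^7 + 7·8^6 + 7·8^5 + 7·8^4 + 7·8^3 + 7·8^2 + 7·8 + 7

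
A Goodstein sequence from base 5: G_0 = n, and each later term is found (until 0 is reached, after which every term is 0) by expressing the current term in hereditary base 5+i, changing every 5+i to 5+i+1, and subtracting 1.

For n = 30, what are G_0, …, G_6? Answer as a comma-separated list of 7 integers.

(0) 30|_5 = 5^2 + 5 ↦ 6^2 + 6|_6 = 42 ⇒ 41
(1) 41|_6 = 6^2 + 5 ↦ 7^2 + 5|_7 = 54 ⇒ 53
(2) 53|_7 = 7^2 + 4 ↦ 8^2 + 4|_8 = 68 ⇒ 67
(3) 67|_8 = 8^2 + 3 ↦ 9^2 + 3|_9 = 84 ⇒ 83
(4) 83|_9 = 9^2 + 2 ↦ 10^2 + 2|_10 = 102 ⇒ 101
(5) 101|_10 = 10^2 + 1 ↦ 11^2 + 1|_11 = 122 ⇒ 121

30, 41, 53, 67, 83, 101, 121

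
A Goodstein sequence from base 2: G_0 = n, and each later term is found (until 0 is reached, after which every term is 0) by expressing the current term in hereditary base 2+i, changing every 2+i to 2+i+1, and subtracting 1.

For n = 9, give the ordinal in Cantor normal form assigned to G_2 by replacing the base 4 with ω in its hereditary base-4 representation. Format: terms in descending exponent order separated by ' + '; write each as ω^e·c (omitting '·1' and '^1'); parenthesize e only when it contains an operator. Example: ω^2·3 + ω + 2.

ω^ω·3 + ω^3·3 + ω^2·3 + ω·3 + 3

i=0: 9 = 2^(2 + 1) + 1 (b=2); 2→3: 3^(3 + 1) + 1 = 82; 82−1 = 81
i=1: 81 = 3^(3 + 1) (b=3); 3→4: 4^(4 + 1) = 1024; 1024−1 = 1023
i=2: 1023 = 3·4^4 + 3·4^3 + 3·4^2 + 3·4 + 3 (b=4); 4→5: 3·5^5 + 3·5^3 + 3·5^2 + 3·5 + 3 = 9843; 9843−1 = 9842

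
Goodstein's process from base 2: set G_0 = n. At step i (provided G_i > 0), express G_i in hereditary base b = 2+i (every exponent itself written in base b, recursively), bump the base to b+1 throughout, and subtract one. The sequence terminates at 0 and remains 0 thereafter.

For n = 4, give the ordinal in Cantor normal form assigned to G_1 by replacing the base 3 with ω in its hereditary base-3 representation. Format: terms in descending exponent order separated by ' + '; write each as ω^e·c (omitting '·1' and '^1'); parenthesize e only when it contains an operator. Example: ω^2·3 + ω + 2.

4 —HB2→ 2^2 —bump→ 3^3 = 27 —(−1)→ 26
26 —HB3→ 2·3^2 + 2·3 + 2 —bump→ 2·4^2 + 2·4 + 2 = 42 —(−1)→ 41

ω^2·2 + ω·2 + 2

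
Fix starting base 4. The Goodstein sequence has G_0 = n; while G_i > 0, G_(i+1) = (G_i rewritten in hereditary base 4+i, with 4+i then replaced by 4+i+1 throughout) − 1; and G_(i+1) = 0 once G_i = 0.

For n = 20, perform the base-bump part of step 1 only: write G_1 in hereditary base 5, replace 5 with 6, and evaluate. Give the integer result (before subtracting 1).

40

(0) 20|_4 = 4^2 + 4 ↦ 5^2 + 5|_5 = 30 ⇒ 29
(1) 29|_5 = 5^2 + 4 ↦ 6^2 + 4|_6 = 40 ⇒ 39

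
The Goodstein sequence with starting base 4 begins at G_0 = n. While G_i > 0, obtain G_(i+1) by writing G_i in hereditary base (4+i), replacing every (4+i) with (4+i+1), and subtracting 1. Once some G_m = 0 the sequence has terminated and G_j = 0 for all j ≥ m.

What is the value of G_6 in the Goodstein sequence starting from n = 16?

16 —HB4→ 4^2 —bump→ 5^2 = 25 —(−1)→ 24
24 —HB5→ 4·5 + 4 —bump→ 4·6 + 4 = 28 —(−1)→ 27
27 —HB6→ 4·6 + 3 —bump→ 4·7 + 3 = 31 —(−1)→ 30
30 —HB7→ 4·7 + 2 —bump→ 4·8 + 2 = 34 —(−1)→ 33
33 —HB8→ 4·8 + 1 —bump→ 4·9 + 1 = 37 —(−1)→ 36
36 —HB9→ 4·9 —bump→ 4·10 = 40 —(−1)→ 39
39 —HB10→ 3·10 + 9 —bump→ 3·11 + 9 = 42 —(−1)→ 41

39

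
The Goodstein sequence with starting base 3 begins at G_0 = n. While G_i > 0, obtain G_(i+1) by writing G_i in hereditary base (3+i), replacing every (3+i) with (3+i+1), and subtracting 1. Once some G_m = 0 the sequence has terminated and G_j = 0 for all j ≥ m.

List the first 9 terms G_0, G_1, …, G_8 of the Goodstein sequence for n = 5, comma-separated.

5, 5, 5, 5, 4, 3, 2, 1, 0

(0) 5|_3 = 3 + 2 ↦ 4 + 2|_4 = 6 ⇒ 5
(1) 5|_4 = 4 + 1 ↦ 5 + 1|_5 = 6 ⇒ 5
(2) 5|_5 = 5 ↦ 6|_6 = 6 ⇒ 5
(3) 5|_6 = 5 ↦ 5|_7 = 5 ⇒ 4
(4) 4|_7 = 4 ↦ 4|_8 = 4 ⇒ 3
(5) 3|_8 = 3 ↦ 3|_9 = 3 ⇒ 2
(6) 2|_9 = 2 ↦ 2|_10 = 2 ⇒ 1
(7) 1|_10 = 1 ↦ 1|_11 = 1 ⇒ 0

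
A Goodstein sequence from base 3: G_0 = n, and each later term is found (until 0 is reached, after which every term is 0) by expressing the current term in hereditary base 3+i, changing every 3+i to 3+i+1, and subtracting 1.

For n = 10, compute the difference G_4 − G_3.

i=0: 10 = 3^2 + 1 (b=3); 3→4: 4^2 + 1 = 17; 17−1 = 16
i=1: 16 = 4^2 (b=4); 4→5: 5^2 = 25; 25−1 = 24
i=2: 24 = 4·5 + 4 (b=5); 5→6: 4·6 + 4 = 28; 28−1 = 27
i=3: 27 = 4·6 + 3 (b=6); 6→7: 4·7 + 3 = 31; 31−1 = 30

3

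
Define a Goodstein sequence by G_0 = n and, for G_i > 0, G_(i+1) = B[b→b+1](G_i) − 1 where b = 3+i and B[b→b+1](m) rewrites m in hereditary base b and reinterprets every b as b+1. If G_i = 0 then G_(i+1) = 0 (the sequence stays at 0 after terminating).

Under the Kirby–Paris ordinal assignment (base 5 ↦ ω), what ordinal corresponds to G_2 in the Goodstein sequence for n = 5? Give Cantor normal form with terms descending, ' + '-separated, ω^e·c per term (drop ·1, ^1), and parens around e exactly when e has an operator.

base 3: 5 = 3 + 2; at 4: 4 + 2 = 6; next = 5
base 4: 5 = 4 + 1; at 5: 5 + 1 = 6; next = 5

ω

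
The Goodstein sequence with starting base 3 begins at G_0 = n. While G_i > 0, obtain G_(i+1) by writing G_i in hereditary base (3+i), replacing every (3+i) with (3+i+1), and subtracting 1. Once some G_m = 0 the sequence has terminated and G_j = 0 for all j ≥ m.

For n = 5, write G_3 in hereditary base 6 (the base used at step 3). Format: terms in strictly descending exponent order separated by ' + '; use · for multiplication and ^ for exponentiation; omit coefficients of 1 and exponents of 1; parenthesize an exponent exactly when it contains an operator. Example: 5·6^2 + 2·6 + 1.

5

i=0: 5 = 3 + 2 (b=3); 3→4: 4 + 2 = 6; 6−1 = 5
i=1: 5 = 4 + 1 (b=4); 4→5: 5 + 1 = 6; 6−1 = 5
i=2: 5 = 5 (b=5); 5→6: 6 = 6; 6−1 = 5
i=3: 5 = 5 (b=6); 6→7: 5 = 5; 5−1 = 4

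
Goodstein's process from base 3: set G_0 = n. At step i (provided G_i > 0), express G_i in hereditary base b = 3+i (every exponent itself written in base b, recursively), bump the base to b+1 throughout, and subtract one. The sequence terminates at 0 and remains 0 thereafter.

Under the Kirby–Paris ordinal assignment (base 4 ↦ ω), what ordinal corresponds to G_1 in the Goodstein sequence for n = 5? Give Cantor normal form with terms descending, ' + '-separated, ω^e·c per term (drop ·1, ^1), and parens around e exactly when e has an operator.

ω + 1

G_0 = 5. HB_3(5) = 3 + 2. Bump = 6. G_1 = 5.
G_1 = 5. HB_4(5) = 4 + 1. Bump = 6. G_2 = 5.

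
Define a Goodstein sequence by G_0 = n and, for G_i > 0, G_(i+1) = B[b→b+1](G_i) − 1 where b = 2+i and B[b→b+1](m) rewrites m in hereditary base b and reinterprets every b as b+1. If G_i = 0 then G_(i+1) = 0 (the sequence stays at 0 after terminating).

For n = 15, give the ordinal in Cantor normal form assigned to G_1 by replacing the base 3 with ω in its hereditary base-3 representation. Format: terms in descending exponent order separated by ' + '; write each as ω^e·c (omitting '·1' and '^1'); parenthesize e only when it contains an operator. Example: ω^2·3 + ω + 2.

i=0: 15 = 2^(2 + 1) + 2^2 + 2 + 1 (b=2); 2→3: 3^(3 + 1) + 3^3 + 3 + 1 = 112; 112−1 = 111
i=1: 111 = 3^(3 + 1) + 3^3 + 3 (b=3); 3→4: 4^(4 + 1) + 4^4 + 4 = 1284; 1284−1 = 1283

ω^(ω + 1) + ω^ω + ω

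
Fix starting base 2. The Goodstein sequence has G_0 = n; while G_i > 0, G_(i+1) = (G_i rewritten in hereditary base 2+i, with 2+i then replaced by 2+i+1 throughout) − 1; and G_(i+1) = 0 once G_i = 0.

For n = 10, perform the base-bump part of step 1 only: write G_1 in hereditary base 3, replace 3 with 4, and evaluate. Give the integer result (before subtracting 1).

1026

G_0 = 10. HB_2(10) = 2^(2 + 1) + 2. Bump = 84. G_1 = 83.
G_1 = 83. HB_3(83) = 3^(3 + 1) + 2. Bump = 1026. G_2 = 1025.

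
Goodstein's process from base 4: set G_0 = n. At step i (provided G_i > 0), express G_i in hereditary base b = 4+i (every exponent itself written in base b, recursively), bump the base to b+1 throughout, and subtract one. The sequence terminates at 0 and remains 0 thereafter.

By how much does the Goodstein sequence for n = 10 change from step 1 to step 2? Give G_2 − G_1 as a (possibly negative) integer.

1

(0) 10|_4 = 2·4 + 2 ↦ 2·5 + 2|_5 = 12 ⇒ 11
(1) 11|_5 = 2·5 + 1 ↦ 2·6 + 1|_6 = 13 ⇒ 12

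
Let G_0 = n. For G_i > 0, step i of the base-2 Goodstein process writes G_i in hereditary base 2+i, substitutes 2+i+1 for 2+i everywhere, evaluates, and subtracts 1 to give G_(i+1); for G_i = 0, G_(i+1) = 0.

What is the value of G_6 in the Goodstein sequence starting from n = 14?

step 0: 14 = 2^(2 + 1) + 2^2 + 2; sub 3 for 2: 3^(3 + 1) + 3^3 + 3; = 111; G_1 = 111−1 = 110
step 1: 110 = 3^(3 + 1) + 3^3 + 2; sub 4 for 3: 4^(4 + 1) + 4^4 + 2; = 1282; G_2 = 1282−1 = 1281
step 2: 1281 = 4^(4 + 1) + 4^4 + 1; sub 5 for 4: 5^(5 + 1) + 5^5 + 1; = 18751; G_3 = 18751−1 = 18750
step 3: 18750 = 5^(5 + 1) + 5^5; sub 6 for 5: 6^(6 + 1) + 6^6; = 326592; G_4 = 326592−1 = 326591
step 4: 326591 = 6^(6 + 1) + 5·6^5 + 5·6^4 + 5·6^3 + 5·6^2 + 5·6 + 5; sub 7 for 6: 7^(7 + 1) + 5·7^5 + 5·7^4 + 5·7^3 + 5·7^2 + 5·7 + 5; = 5862841; G_5 = 5862841−1 = 5862840
step 5: 5862840 = 7^(7 + 1) + 5·7^5 + 5·7^4 + 5·7^3 + 5·7^2 + 5·7 + 4; sub 8 for 7: 8^(8 + 1) + 5·8^5 + 5·8^4 + 5·8^3 + 5·8^2 + 5·8 + 4; = 134404972; G_6 = 134404972−1 = 134404971
step 6: 134404971 = 8^(8 + 1) + 5·8^5 + 5·8^4 + 5·8^3 + 5·8^2 + 5·8 + 3; sub 9 for 8: 9^(9 + 1) + 5·9^5 + 5·9^4 + 5·9^3 + 5·9^2 + 5·9 + 3; = 3487116549; G_7 = 3487116549−1 = 3487116548

134404971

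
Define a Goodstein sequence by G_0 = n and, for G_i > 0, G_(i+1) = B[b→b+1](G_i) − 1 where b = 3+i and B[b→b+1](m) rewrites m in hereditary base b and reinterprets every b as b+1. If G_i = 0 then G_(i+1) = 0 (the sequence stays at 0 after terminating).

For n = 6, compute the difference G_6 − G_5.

G_0=6  [base 3] 2·3  →[3↦4]→  2·4 = 8  −1 ⇒ G_1=7
G_1=7  [base 4] 4 + 3  →[4↦5]→  5 + 3 = 8  −1 ⇒ G_2=7
G_2=7  [base 5] 5 + 2  →[5↦6]→  6 + 2 = 8  −1 ⇒ G_3=7
G_3=7  [base 6] 6 + 1  →[6↦7]→  7 + 1 = 8  −1 ⇒ G_4=7
G_4=7  [base 7] 7  →[7↦8]→  8 = 8  −1 ⇒ G_5=7
G_5=7  [base 8] 7  →[8↦9]→  7 = 7  −1 ⇒ G_6=6

-1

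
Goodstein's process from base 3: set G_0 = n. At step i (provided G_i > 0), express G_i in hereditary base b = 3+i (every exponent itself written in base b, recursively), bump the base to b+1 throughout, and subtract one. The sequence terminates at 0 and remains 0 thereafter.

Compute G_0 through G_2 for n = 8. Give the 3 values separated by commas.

8, 9, 10

(0) 8|_3 = 2·3 + 2 ↦ 2·4 + 2|_4 = 10 ⇒ 9
(1) 9|_4 = 2·4 + 1 ↦ 2·5 + 1|_5 = 11 ⇒ 10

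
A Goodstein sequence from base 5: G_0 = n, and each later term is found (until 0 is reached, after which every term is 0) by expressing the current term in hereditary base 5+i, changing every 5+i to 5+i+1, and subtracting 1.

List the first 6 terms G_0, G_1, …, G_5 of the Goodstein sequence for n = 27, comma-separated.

27, 37, 49, 63, 69, 75

27 —HB5→ 5^2 + 2 —bump→ 6^2 + 2 = 38 —(−1)→ 37
37 —HB6→ 6^2 + 1 —bump→ 7^2 + 1 = 50 —(−1)→ 49
49 —HB7→ 7^2 —bump→ 8^2 = 64 —(−1)→ 63
63 —HB8→ 7·8 + 7 —bump→ 7·9 + 7 = 70 —(−1)→ 69
69 —HB9→ 7·9 + 6 —bump→ 7·10 + 6 = 76 —(−1)→ 75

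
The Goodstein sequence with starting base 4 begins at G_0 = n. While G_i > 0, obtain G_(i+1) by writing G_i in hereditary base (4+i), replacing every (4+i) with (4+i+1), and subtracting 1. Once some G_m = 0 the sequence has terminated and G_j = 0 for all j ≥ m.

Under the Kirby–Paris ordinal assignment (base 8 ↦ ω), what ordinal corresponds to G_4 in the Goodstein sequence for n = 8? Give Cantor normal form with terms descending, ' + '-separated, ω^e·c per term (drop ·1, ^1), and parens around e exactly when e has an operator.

ω + 1

8 —HB4→ 2·4 —bump→ 2·5 = 10 —(−1)→ 9
9 —HB5→ 5 + 4 —bump→ 6 + 4 = 10 —(−1)→ 9
9 —HB6→ 6 + 3 —bump→ 7 + 3 = 10 —(−1)→ 9
9 —HB7→ 7 + 2 —bump→ 8 + 2 = 10 —(−1)→ 9
9 —HB8→ 8 + 1 —bump→ 9 + 1 = 10 —(−1)→ 9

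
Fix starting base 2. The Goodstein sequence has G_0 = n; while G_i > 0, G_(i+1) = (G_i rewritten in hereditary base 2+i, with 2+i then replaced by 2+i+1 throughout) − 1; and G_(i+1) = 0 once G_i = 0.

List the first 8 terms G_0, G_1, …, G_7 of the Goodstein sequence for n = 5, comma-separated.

5, 27, 255, 467, 775, 1197, 1751, 2454

G_0 = 5. HB_2(5) = 2^2 + 1. Bump = 28. G_1 = 27.
G_1 = 27. HB_3(27) = 3^3. Bump = 256. G_2 = 255.
G_2 = 255. HB_4(255) = 3·4^3 + 3·4^2 + 3·4 + 3. Bump = 468. G_3 = 467.
G_3 = 467. HB_5(467) = 3·5^3 + 3·5^2 + 3·5 + 2. Bump = 776. G_4 = 775.
G_4 = 775. HB_6(775) = 3·6^3 + 3·6^2 + 3·6 + 1. Bump = 1198. G_5 = 1197.
G_5 = 1197. HB_7(1197) = 3·7^3 + 3·7^2 + 3·7. Bump = 1752. G_6 = 1751.
G_6 = 1751. HB_8(1751) = 3·8^3 + 3·8^2 + 2·8 + 7. Bump = 2455. G_7 = 2454.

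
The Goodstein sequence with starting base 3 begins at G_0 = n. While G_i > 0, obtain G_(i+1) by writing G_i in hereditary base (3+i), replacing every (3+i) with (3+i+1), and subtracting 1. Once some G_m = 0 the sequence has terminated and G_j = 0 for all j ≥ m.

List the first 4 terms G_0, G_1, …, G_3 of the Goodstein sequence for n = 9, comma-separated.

base 3: 9 = 3^2; at 4: 4^2 = 16; next = 15
base 4: 15 = 3·4 + 3; at 5: 3·5 + 3 = 18; next = 17
base 5: 17 = 3·5 + 2; at 6: 3·6 + 2 = 20; next = 19

9, 15, 17, 19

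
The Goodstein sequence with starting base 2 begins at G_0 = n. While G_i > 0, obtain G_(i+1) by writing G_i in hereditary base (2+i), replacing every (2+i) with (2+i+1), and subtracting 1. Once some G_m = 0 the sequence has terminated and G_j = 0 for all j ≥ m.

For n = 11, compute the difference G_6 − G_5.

128452926

G_0 = 11. HB_2(11) = 2^(2 + 1) + 2 + 1. Bump = 85. G_1 = 84.
G_1 = 84. HB_3(84) = 3^(3 + 1) + 3. Bump = 1028. G_2 = 1027.
G_2 = 1027. HB_4(1027) = 4^(4 + 1) + 3. Bump = 15628. G_3 = 15627.
G_3 = 15627. HB_5(15627) = 5^(5 + 1) + 2. Bump = 279938. G_4 = 279937.
G_4 = 279937. HB_6(279937) = 6^(6 + 1) + 1. Bump = 5764802. G_5 = 5764801.
G_5 = 5764801. HB_7(5764801) = 7^(7 + 1). Bump = 134217728. G_6 = 134217727.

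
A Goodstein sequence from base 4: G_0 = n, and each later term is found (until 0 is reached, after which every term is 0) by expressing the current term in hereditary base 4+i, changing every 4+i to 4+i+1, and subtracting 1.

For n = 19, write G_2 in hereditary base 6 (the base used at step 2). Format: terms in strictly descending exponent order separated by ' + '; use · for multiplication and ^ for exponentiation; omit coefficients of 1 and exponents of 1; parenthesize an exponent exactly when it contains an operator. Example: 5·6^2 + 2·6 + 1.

6^2 + 1

base 4: 19 = 4^2 + 3; at 5: 5^2 + 3 = 28; next = 27
base 5: 27 = 5^2 + 2; at 6: 6^2 + 2 = 38; next = 37
base 6: 37 = 6^2 + 1; at 7: 7^2 + 1 = 50; next = 49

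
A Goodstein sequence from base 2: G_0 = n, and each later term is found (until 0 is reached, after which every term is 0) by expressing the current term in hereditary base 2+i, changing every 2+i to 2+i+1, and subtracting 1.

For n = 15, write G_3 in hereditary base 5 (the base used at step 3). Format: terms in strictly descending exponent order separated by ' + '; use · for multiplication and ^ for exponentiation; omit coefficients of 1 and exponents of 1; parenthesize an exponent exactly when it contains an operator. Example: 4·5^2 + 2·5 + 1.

5^(5 + 1) + 5^5 + 2

(0) 15|_2 = 2^(2 + 1) + 2^2 + 2 + 1 ↦ 3^(3 + 1) + 3^3 + 3 + 1|_3 = 112 ⇒ 111
(1) 111|_3 = 3^(3 + 1) + 3^3 + 3 ↦ 4^(4 + 1) + 4^4 + 4|_4 = 1284 ⇒ 1283
(2) 1283|_4 = 4^(4 + 1) + 4^4 + 3 ↦ 5^(5 + 1) + 5^5 + 3|_5 = 18753 ⇒ 18752
(3) 18752|_5 = 5^(5 + 1) + 5^5 + 2 ↦ 6^(6 + 1) + 6^6 + 2|_6 = 326594 ⇒ 326593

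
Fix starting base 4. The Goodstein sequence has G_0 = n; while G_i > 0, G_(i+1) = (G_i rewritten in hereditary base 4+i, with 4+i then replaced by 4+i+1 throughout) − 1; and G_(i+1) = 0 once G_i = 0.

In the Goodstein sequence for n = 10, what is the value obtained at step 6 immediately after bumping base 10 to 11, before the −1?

[0] 10 ≡ 2·4 + 2 (base 4). Lift 5: 12. −1: 11.
[1] 11 ≡ 2·5 + 1 (base 5). Lift 6: 13. −1: 12.
[2] 12 ≡ 2·6 (base 6). Lift 7: 14. −1: 13.
[3] 13 ≡ 7 + 6 (base 7). Lift 8: 14. −1: 13.
[4] 13 ≡ 8 + 5 (base 8). Lift 9: 14. −1: 13.
[5] 13 ≡ 9 + 4 (base 9). Lift 10: 14. −1: 13.

14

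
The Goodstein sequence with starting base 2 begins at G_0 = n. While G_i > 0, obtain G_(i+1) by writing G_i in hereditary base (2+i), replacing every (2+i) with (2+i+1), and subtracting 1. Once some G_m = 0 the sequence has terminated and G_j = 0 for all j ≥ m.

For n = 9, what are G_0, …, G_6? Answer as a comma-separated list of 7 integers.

9, 81, 1023, 9842, 140743, 2471826, 50333399

G_0 = 9. HB_2(9) = 2^(2 + 1) + 1. Bump = 82. G_1 = 81.
G_1 = 81. HB_3(81) = 3^(3 + 1). Bump = 1024. G_2 = 1023.
G_2 = 1023. HB_4(1023) = 3·4^4 + 3·4^3 + 3·4^2 + 3·4 + 3. Bump = 9843. G_3 = 9842.
G_3 = 9842. HB_5(9842) = 3·5^5 + 3·5^3 + 3·5^2 + 3·5 + 2. Bump = 140744. G_4 = 140743.
G_4 = 140743. HB_6(140743) = 3·6^6 + 3·6^3 + 3·6^2 + 3·6 + 1. Bump = 2471827. G_5 = 2471826.
G_5 = 2471826. HB_7(2471826) = 3·7^7 + 3·7^3 + 3·7^2 + 3·7. Bump = 50333400. G_6 = 50333399.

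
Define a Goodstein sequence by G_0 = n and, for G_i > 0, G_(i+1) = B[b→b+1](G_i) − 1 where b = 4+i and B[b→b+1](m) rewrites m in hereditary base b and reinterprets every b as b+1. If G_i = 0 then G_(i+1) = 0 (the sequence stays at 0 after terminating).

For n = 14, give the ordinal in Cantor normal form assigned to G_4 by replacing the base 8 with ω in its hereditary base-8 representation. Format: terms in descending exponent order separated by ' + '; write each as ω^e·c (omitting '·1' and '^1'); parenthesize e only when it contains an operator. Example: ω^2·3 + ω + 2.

ω·2 + 5

step 0: 14 = 3·4 + 2; sub 5 for 4: 3·5 + 2; = 17; G_1 = 17−1 = 16
step 1: 16 = 3·5 + 1; sub 6 for 5: 3·6 + 1; = 19; G_2 = 19−1 = 18
step 2: 18 = 3·6; sub 7 for 6: 3·7; = 21; G_3 = 21−1 = 20
step 3: 20 = 2·7 + 6; sub 8 for 7: 2·8 + 6; = 22; G_4 = 22−1 = 21
step 4: 21 = 2·8 + 5; sub 9 for 8: 2·9 + 5; = 23; G_5 = 23−1 = 22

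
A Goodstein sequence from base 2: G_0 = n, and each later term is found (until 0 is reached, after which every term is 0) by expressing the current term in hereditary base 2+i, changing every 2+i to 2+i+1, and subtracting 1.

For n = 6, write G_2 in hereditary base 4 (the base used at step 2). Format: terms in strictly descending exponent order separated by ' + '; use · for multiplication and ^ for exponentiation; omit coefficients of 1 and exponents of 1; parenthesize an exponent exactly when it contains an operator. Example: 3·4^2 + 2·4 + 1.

G_0=6  [base 2] 2^2 + 2  →[2↦3]→  3^3 + 3 = 30  −1 ⇒ G_1=29
G_1=29  [base 3] 3^3 + 2  →[3↦4]→  4^4 + 2 = 258  −1 ⇒ G_2=257

4^4 + 1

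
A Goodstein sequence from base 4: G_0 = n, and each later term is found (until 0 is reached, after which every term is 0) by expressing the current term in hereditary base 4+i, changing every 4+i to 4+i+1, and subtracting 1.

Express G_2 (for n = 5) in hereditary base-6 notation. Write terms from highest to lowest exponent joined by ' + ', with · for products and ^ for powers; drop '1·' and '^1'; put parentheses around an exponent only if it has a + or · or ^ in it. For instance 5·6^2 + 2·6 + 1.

[0] 5 ≡ 4 + 1 (base 4). Lift 5: 6. −1: 5.
[1] 5 ≡ 5 (base 5). Lift 6: 6. −1: 5.
[2] 5 ≡ 5 (base 6). Lift 7: 5. −1: 4.

5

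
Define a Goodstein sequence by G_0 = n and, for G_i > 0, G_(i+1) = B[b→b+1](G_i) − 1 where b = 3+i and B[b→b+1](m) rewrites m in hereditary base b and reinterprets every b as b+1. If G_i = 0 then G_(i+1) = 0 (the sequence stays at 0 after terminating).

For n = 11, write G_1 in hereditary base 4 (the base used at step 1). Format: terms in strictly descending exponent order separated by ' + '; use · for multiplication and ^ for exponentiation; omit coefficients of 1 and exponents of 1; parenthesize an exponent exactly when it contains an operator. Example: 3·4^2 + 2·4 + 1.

11 —HB3→ 3^2 + 2 —bump→ 4^2 + 2 = 18 —(−1)→ 17
17 —HB4→ 4^2 + 1 —bump→ 5^2 + 1 = 26 —(−1)→ 25

4^2 + 1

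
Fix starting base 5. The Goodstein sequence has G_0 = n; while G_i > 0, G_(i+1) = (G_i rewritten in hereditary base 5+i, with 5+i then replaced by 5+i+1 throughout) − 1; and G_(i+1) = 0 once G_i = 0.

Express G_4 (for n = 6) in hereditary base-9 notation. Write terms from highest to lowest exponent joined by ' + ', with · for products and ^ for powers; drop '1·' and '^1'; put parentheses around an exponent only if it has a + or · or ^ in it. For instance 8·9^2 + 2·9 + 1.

base 5: 6 = 5 + 1; at 6: 6 + 1 = 7; next = 6
base 6: 6 = 6; at 7: 7 = 7; next = 6
base 7: 6 = 6; at 8: 6 = 6; next = 5
base 8: 5 = 5; at 9: 5 = 5; next = 4
base 9: 4 = 4; at 10: 4 = 4; next = 3

4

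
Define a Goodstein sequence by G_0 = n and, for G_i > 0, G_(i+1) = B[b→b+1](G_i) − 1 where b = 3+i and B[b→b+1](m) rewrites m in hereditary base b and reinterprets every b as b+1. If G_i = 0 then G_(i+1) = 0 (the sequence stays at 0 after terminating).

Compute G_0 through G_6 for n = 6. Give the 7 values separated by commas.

G_0 = 6. HB_3(6) = 2·3. Bump = 8. G_1 = 7.
G_1 = 7. HB_4(7) = 4 + 3. Bump = 8. G_2 = 7.
G_2 = 7. HB_5(7) = 5 + 2. Bump = 8. G_3 = 7.
G_3 = 7. HB_6(7) = 6 + 1. Bump = 8. G_4 = 7.
G_4 = 7. HB_7(7) = 7. Bump = 8. G_5 = 7.
G_5 = 7. HB_8(7) = 7. Bump = 7. G_6 = 6.

6, 7, 7, 7, 7, 7, 6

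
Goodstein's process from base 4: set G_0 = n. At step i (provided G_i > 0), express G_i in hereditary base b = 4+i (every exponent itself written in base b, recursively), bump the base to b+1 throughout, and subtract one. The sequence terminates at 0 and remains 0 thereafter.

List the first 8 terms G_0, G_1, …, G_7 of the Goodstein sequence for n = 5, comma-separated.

5 —HB4→ 4 + 1 —bump→ 5 + 1 = 6 —(−1)→ 5
5 —HB5→ 5 —bump→ 6 = 6 —(−1)→ 5
5 —HB6→ 5 —bump→ 5 = 5 —(−1)→ 4
4 —HB7→ 4 —bump→ 4 = 4 —(−1)→ 3
3 —HB8→ 3 —bump→ 3 = 3 —(−1)→ 2
2 —HB9→ 2 —bump→ 2 = 2 —(−1)→ 1
1 —HB10→ 1 —bump→ 1 = 1 —(−1)→ 0

5, 5, 5, 4, 3, 2, 1, 0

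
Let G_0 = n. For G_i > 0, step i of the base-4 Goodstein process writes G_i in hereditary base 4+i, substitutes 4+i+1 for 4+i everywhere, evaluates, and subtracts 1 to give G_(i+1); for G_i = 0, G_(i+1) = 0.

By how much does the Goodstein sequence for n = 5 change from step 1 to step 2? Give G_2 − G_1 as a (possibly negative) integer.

0

(0) 5|_4 = 4 + 1 ↦ 5 + 1|_5 = 6 ⇒ 5
(1) 5|_5 = 5 ↦ 6|_6 = 6 ⇒ 5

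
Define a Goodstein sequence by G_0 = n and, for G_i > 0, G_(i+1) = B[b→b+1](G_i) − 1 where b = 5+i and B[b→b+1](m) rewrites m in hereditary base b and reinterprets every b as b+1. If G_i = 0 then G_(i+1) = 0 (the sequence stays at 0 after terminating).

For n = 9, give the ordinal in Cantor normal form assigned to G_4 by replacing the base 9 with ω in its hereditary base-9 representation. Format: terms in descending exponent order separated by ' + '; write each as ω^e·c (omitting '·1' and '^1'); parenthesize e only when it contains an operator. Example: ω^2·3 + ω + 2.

i=0: 9 = 5 + 4 (b=5); 5→6: 6 + 4 = 10; 10−1 = 9
i=1: 9 = 6 + 3 (b=6); 6→7: 7 + 3 = 10; 10−1 = 9
i=2: 9 = 7 + 2 (b=7); 7→8: 8 + 2 = 10; 10−1 = 9
i=3: 9 = 8 + 1 (b=8); 8→9: 9 + 1 = 10; 10−1 = 9
i=4: 9 = 9 (b=9); 9→10: 10 = 10; 10−1 = 9

ω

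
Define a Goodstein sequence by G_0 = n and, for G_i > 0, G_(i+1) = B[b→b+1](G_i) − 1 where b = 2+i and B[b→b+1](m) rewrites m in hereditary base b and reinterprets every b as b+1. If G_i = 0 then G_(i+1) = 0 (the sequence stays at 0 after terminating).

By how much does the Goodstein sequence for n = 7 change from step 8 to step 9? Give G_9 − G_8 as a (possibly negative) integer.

base 2: 7 = 2^2 + 2 + 1; at 3: 3^3 + 3 + 1 = 31; next = 30
base 3: 30 = 3^3 + 3; at 4: 4^4 + 4 = 260; next = 259
base 4: 259 = 4^4 + 3; at 5: 5^5 + 3 = 3128; next = 3127
base 5: 3127 = 5^5 + 2; at 6: 6^6 + 2 = 46658; next = 46657
base 6: 46657 = 6^6 + 1; at 7: 7^7 + 1 = 823544; next = 823543
base 7: 823543 = 7^7; at 8: 8^8 = 16777216; next = 16777215
base 8: 16777215 = 7·8^7 + 7·8^6 + 7·8^5 + 7·8^4 + 7·8^3 + 7·8^2 + 7·8 + 7; at 9: 7·9^7 + 7·9^6 + 7·9^5 + 7·9^4 + 7·9^3 + 7·9^2 + 7·9 + 7 = 37665880; next = 37665879
base 9: 37665879 = 7·9^7 + 7·9^6 + 7·9^5 + 7·9^4 + 7·9^3 + 7·9^2 + 7·9 + 6; at 10: 7·10^7 + 7·10^6 + 7·10^5 + 7·10^4 + 7·10^3 + 7·10^2 + 7·10 + 6 = 77777776; next = 77777775
base 10: 77777775 = 7·10^7 + 7·10^6 + 7·10^5 + 7·10^4 + 7·10^3 + 7·10^2 + 7·10 + 5; at 11: 7·11^7 + 7·11^6 + 7·11^5 + 7·11^4 + 7·11^3 + 7·11^2 + 7·11 + 5 = 150051214; next = 150051213

72273438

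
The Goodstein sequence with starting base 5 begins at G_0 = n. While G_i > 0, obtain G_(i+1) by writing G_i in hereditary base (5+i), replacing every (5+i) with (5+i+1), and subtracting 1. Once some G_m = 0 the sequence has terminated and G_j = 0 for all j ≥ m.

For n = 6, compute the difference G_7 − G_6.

-1

(0) 6|_5 = 5 + 1 ↦ 6 + 1|_6 = 7 ⇒ 6
(1) 6|_6 = 6 ↦ 7|_7 = 7 ⇒ 6
(2) 6|_7 = 6 ↦ 6|_8 = 6 ⇒ 5
(3) 5|_8 = 5 ↦ 5|_9 = 5 ⇒ 4
(4) 4|_9 = 4 ↦ 4|_10 = 4 ⇒ 3
(5) 3|_10 = 3 ↦ 3|_11 = 3 ⇒ 2
(6) 2|_11 = 2 ↦ 2|_12 = 2 ⇒ 1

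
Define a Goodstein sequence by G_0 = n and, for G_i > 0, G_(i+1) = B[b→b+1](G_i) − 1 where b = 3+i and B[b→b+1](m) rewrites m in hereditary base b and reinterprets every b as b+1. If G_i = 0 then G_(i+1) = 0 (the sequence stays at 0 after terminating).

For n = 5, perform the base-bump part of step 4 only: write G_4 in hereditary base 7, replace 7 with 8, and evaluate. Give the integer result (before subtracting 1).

4

step 0: 5 = 3 + 2; sub 4 for 3: 4 + 2; = 6; G_1 = 6−1 = 5
step 1: 5 = 4 + 1; sub 5 for 4: 5 + 1; = 6; G_2 = 6−1 = 5
step 2: 5 = 5; sub 6 for 5: 6; = 6; G_3 = 6−1 = 5
step 3: 5 = 5; sub 7 for 6: 5; = 5; G_4 = 5−1 = 4
step 4: 4 = 4; sub 8 for 7: 4; = 4; G_5 = 4−1 = 3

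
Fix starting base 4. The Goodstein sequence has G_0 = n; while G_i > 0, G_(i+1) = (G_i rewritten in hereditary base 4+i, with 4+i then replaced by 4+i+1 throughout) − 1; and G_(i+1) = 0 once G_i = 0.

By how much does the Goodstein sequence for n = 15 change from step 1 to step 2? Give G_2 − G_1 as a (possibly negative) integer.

2

i=0: 15 = 3·4 + 3 (b=4); 4→5: 3·5 + 3 = 18; 18−1 = 17
i=1: 17 = 3·5 + 2 (b=5); 5→6: 3·6 + 2 = 20; 20−1 = 19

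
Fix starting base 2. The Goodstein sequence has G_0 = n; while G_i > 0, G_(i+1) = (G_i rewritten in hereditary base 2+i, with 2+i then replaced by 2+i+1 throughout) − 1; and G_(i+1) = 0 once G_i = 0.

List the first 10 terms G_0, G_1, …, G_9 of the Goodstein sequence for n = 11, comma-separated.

11, 84, 1027, 15627, 279937, 5764801, 134217727, 2749609302, 70077777775, 1997331745490

i=0: 11 = 2^(2 + 1) + 2 + 1 (b=2); 2→3: 3^(3 + 1) + 3 + 1 = 85; 85−1 = 84
i=1: 84 = 3^(3 + 1) + 3 (b=3); 3→4: 4^(4 + 1) + 4 = 1028; 1028−1 = 1027
i=2: 1027 = 4^(4 + 1) + 3 (b=4); 4→5: 5^(5 + 1) + 3 = 15628; 15628−1 = 15627
i=3: 15627 = 5^(5 + 1) + 2 (b=5); 5→6: 6^(6 + 1) + 2 = 279938; 279938−1 = 279937
i=4: 279937 = 6^(6 + 1) + 1 (b=6); 6→7: 7^(7 + 1) + 1 = 5764802; 5764802−1 = 5764801
i=5: 5764801 = 7^(7 + 1) (b=7); 7→8: 8^(8 + 1) = 134217728; 134217728−1 = 134217727
i=6: 134217727 = 7·8^8 + 7·8^7 + 7·8^6 + 7·8^5 + 7·8^4 + 7·8^3 + 7·8^2 + 7·8 + 7 (b=8); 8→9: 7·9^9 + 7·9^7 + 7·9^6 + 7·9^5 + 7·9^4 + 7·9^3 + 7·9^2 + 7·9 + 7 = 2749609303; 2749609303−1 = 2749609302
i=7: 2749609302 = 7·9^9 + 7·9^7 + 7·9^6 + 7·9^5 + 7·9^4 + 7·9^3 + 7·9^2 + 7·9 + 6 (b=9); 9→10: 7·10^10 + 7·10^7 + 7·10^6 + 7·10^5 + 7·10^4 + 7·10^3 + 7·10^2 + 7·10 + 6 = 70077777776; 70077777776−1 = 70077777775
i=8: 70077777775 = 7·10^10 + 7·10^7 + 7·10^6 + 7·10^5 + 7·10^4 + 7·10^3 + 7·10^2 + 7·10 + 5 (b=10); 10→11: 7·11^11 + 7·11^7 + 7·11^6 + 7·11^5 + 7·11^4 + 7·11^3 + 7·11^2 + 7·11 + 5 = 1997331745491; 1997331745491−1 = 1997331745490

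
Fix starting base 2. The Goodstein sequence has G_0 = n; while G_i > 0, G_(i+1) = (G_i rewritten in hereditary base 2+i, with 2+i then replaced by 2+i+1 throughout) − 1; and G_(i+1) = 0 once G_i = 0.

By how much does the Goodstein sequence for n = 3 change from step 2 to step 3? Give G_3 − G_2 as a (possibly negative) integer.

[0] 3 ≡ 2 + 1 (base 2). Lift 3: 4. −1: 3.
[1] 3 ≡ 3 (base 3). Lift 4: 4. −1: 3.
[2] 3 ≡ 3 (base 4). Lift 5: 3. −1: 2.

-1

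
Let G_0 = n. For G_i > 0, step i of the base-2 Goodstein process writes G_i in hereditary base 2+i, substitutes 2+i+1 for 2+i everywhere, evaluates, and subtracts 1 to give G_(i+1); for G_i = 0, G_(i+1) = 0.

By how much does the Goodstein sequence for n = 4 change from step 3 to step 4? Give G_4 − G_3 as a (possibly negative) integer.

(0) 4|_2 = 2^2 ↦ 3^3|_3 = 27 ⇒ 26
(1) 26|_3 = 2·3^2 + 2·3 + 2 ↦ 2·4^2 + 2·4 + 2|_4 = 42 ⇒ 41
(2) 41|_4 = 2·4^2 + 2·4 + 1 ↦ 2·5^2 + 2·5 + 1|_5 = 61 ⇒ 60
(3) 60|_5 = 2·5^2 + 2·5 ↦ 2·6^2 + 2·6|_6 = 84 ⇒ 83

23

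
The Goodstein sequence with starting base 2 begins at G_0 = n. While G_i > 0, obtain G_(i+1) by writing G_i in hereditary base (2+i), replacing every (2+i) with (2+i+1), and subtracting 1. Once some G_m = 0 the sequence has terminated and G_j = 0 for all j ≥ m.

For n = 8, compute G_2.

(0) 8|_2 = 2^(2 + 1) ↦ 3^(3 + 1)|_3 = 81 ⇒ 80
(1) 80|_3 = 2·3^3 + 2·3^2 + 2·3 + 2 ↦ 2·4^4 + 2·4^2 + 2·4 + 2|_4 = 554 ⇒ 553
(2) 553|_4 = 2·4^4 + 2·4^2 + 2·4 + 1 ↦ 2·5^5 + 2·5^2 + 2·5 + 1|_5 = 6311 ⇒ 6310

553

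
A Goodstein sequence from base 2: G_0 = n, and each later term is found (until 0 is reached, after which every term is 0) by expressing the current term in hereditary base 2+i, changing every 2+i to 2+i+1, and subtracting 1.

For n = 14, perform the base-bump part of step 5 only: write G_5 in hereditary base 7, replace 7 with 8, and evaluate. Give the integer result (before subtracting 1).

134404972

(0) 14|_2 = 2^(2 + 1) + 2^2 + 2 ↦ 3^(3 + 1) + 3^3 + 3|_3 = 111 ⇒ 110
(1) 110|_3 = 3^(3 + 1) + 3^3 + 2 ↦ 4^(4 + 1) + 4^4 + 2|_4 = 1282 ⇒ 1281
(2) 1281|_4 = 4^(4 + 1) + 4^4 + 1 ↦ 5^(5 + 1) + 5^5 + 1|_5 = 18751 ⇒ 18750
(3) 18750|_5 = 5^(5 + 1) + 5^5 ↦ 6^(6 + 1) + 6^6|_6 = 326592 ⇒ 326591
(4) 326591|_6 = 6^(6 + 1) + 5·6^5 + 5·6^4 + 5·6^3 + 5·6^2 + 5·6 + 5 ↦ 7^(7 + 1) + 5·7^5 + 5·7^4 + 5·7^3 + 5·7^2 + 5·7 + 5|_7 = 5862841 ⇒ 5862840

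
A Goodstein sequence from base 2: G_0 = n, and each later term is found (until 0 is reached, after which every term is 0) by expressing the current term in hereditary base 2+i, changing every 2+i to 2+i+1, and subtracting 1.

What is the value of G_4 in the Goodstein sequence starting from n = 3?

1

[0] 3 ≡ 2 + 1 (base 2). Lift 3: 4. −1: 3.
[1] 3 ≡ 3 (base 3). Lift 4: 4. −1: 3.
[2] 3 ≡ 3 (base 4). Lift 5: 3. −1: 2.
[3] 2 ≡ 2 (base 5). Lift 6: 2. −1: 1.
[4] 1 ≡ 1 (base 6). Lift 7: 1. −1: 0.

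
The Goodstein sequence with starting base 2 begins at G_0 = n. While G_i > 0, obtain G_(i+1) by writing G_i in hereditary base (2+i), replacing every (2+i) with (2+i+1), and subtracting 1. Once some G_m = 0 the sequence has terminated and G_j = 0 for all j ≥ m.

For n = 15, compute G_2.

step 0: 15 = 2^(2 + 1) + 2^2 + 2 + 1; sub 3 for 2: 3^(3 + 1) + 3^3 + 3 + 1; = 112; G_1 = 112−1 = 111
step 1: 111 = 3^(3 + 1) + 3^3 + 3; sub 4 for 3: 4^(4 + 1) + 4^4 + 4; = 1284; G_2 = 1284−1 = 1283
step 2: 1283 = 4^(4 + 1) + 4^4 + 3; sub 5 for 4: 5^(5 + 1) + 5^5 + 3; = 18753; G_3 = 18753−1 = 18752

1283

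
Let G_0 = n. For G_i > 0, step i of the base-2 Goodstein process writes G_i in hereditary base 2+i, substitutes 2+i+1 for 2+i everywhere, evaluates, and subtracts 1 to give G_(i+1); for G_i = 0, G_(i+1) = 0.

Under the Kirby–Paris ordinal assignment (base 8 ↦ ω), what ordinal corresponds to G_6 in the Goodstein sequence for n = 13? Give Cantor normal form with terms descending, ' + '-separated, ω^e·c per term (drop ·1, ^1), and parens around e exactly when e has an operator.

ω^(ω + 1) + ω^3·3 + ω^2·3 + ω·2 + 7

[0] 13 ≡ 2^(2 + 1) + 2^2 + 1 (base 2). Lift 3: 109. −1: 108.
[1] 108 ≡ 3^(3 + 1) + 3^3 (base 3). Lift 4: 1280. −1: 1279.
[2] 1279 ≡ 4^(4 + 1) + 3·4^3 + 3·4^2 + 3·4 + 3 (base 4). Lift 5: 16093. −1: 16092.
[3] 16092 ≡ 5^(5 + 1) + 3·5^3 + 3·5^2 + 3·5 + 2 (base 5). Lift 6: 280712. −1: 280711.
[4] 280711 ≡ 6^(6 + 1) + 3·6^3 + 3·6^2 + 3·6 + 1 (base 6). Lift 7: 5765999. −1: 5765998.
[5] 5765998 ≡ 7^(7 + 1) + 3·7^3 + 3·7^2 + 3·7 (base 7). Lift 8: 134219480. −1: 134219479.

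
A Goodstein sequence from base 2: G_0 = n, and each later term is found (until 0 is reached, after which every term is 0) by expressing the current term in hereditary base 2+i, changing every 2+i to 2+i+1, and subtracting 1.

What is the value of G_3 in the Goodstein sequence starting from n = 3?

2

G_0=3  [base 2] 2 + 1  →[2↦3]→  3 + 1 = 4  −1 ⇒ G_1=3
G_1=3  [base 3] 3  →[3↦4]→  4 = 4  −1 ⇒ G_2=3
G_2=3  [base 4] 3  →[4↦5]→  3 = 3  −1 ⇒ G_3=2
G_3=2  [base 5] 2  →[5↦6]→  2 = 2  −1 ⇒ G_4=1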